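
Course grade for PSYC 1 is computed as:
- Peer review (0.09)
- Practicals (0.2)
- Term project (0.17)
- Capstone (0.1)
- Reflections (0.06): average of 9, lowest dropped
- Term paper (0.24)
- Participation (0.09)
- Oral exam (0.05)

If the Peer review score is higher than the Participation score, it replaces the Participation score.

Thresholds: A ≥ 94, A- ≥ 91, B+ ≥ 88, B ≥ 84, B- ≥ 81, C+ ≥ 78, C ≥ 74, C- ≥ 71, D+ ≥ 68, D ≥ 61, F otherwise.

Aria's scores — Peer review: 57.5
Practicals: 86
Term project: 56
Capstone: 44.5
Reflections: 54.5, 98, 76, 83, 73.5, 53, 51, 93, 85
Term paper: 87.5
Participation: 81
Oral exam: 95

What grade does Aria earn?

Reflections: drop 51 → average of remaining 8 = 616/8 = 77
Peer review (57.5) ≤ Participation (81), so Participation stays at 81.
Weighted total:
  Peer review 57.5 × 0.09 = 5.175
  Practicals 86 × 0.2 = 17.2
  Term project 56 × 0.17 = 9.52
  Capstone 44.5 × 0.1 = 4.45
  Reflections 77 × 0.06 = 4.62
  Term paper 87.5 × 0.24 = 21
  Participation 81 × 0.09 = 7.29
  Oral exam 95 × 0.05 = 4.75
Sum = 74.005
74.005 is ≥ 74 and < 78 → C

C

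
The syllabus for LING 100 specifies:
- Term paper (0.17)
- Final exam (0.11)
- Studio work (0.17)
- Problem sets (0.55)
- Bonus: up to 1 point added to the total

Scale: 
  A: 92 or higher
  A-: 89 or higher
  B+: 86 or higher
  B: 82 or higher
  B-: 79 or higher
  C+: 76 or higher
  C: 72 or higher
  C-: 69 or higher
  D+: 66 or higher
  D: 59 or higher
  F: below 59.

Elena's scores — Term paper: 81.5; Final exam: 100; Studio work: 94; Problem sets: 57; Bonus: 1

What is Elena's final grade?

Weighted total:
  Term paper 81.5 × 0.17 = 13.855
  Final exam 100 × 0.11 = 11
  Studio work 94 × 0.17 = 15.98
  Problem sets 57 × 0.55 = 31.35
Sum = 72.185
Bonus: 72.185 + 1 = 73.185
73.185 is ≥ 72 and < 76 → C

C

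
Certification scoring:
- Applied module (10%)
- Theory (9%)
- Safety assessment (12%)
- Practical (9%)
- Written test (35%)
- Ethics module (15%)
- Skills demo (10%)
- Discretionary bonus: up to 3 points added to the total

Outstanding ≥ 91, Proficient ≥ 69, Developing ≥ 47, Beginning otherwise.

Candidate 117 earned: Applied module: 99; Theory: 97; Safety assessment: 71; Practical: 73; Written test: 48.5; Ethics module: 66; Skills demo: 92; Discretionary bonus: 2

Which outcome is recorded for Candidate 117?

Proficient

Weighted total:
  Applied module 99 × 0.1 = 9.9
  Theory 97 × 0.09 = 8.73
  Safety assessment 71 × 0.12 = 8.52
  Practical 73 × 0.09 = 6.57
  Written test 48.5 × 0.35 = 16.975
  Ethics module 66 × 0.15 = 9.9
  Skills demo 92 × 0.1 = 9.2
Sum = 69.795
Discretionary bonus: 69.795 + 2 = 71.795
71.795 is ≥ 69 and < 91 → Proficient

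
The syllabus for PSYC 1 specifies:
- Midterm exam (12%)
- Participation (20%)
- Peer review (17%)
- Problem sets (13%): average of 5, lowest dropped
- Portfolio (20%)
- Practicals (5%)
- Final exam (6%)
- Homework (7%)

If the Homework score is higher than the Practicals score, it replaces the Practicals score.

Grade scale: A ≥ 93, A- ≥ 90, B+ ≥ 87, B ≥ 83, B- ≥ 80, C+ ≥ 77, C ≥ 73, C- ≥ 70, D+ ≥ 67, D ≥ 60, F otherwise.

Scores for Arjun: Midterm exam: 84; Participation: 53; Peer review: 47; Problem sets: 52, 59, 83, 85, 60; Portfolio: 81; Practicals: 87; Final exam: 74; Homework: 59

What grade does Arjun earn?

D+

Problem sets: drop 52 → average of remaining 4 = 287/4 = 71.75
Homework (59) ≤ Practicals (87), so Practicals stays at 87.
Weighted total:
  Midterm exam 84 × 0.12 = 10.08
  Participation 53 × 0.2 = 10.6
  Peer review 47 × 0.17 = 7.99
  Problem sets 71.75 × 0.13 = 9.3275
  Portfolio 81 × 0.2 = 16.2
  Practicals 87 × 0.05 = 4.35
  Final exam 74 × 0.06 = 4.44
  Homework 59 × 0.07 = 4.13
Sum = 67.1175
67.1175 is ≥ 67 and < 70 → D+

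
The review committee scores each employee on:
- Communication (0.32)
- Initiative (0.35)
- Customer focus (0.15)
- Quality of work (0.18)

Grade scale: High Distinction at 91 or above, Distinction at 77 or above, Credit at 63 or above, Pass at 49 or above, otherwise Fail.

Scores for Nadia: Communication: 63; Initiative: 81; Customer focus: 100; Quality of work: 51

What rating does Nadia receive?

Weighted total:
  Communication 63 × 0.32 = 20.16
  Initiative 81 × 0.35 = 28.35
  Customer focus 100 × 0.15 = 15
  Quality of work 51 × 0.18 = 9.18
Sum = 72.69
72.69 is ≥ 63 and < 77 → Credit

Credit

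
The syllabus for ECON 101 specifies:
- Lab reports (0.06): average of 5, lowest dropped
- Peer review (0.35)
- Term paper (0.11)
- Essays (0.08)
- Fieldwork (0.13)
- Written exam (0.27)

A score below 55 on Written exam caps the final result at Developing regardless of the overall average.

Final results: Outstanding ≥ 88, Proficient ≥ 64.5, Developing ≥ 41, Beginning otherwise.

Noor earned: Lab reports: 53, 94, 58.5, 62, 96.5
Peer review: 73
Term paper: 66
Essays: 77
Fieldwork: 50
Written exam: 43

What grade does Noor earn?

Lab reports: drop 53 → average of remaining 4 = 311/4 = 77.75
Written exam score 43 < 55: minimum not met.
Weighted total:
  Lab reports 77.75 × 0.06 = 4.665
  Peer review 73 × 0.35 = 25.55
  Term paper 66 × 0.11 = 7.26
  Essays 77 × 0.08 = 6.16
  Fieldwork 50 × 0.13 = 6.5
  Written exam 43 × 0.27 = 11.61
Sum = 61.745
61.745 would be Developing; cap at Developing applies → Developing.

Developing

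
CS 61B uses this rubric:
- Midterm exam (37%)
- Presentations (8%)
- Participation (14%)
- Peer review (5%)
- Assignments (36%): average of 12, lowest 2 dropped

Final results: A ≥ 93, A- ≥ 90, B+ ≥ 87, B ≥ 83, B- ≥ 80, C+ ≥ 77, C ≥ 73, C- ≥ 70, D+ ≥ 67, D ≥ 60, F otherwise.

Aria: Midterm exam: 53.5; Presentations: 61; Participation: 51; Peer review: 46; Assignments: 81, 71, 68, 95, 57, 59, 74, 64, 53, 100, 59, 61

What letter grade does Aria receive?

Assignments: drop 53, 57 → average of remaining 10 = 732/10 = 73.2
Weighted total:
  Midterm exam 53.5 × 0.37 = 19.795
  Presentations 61 × 0.08 = 4.88
  Participation 51 × 0.14 = 7.14
  Peer review 46 × 0.05 = 2.3
  Assignments 73.2 × 0.36 = 26.352
Sum = 60.467
60.467 is ≥ 60 and < 67 → D

D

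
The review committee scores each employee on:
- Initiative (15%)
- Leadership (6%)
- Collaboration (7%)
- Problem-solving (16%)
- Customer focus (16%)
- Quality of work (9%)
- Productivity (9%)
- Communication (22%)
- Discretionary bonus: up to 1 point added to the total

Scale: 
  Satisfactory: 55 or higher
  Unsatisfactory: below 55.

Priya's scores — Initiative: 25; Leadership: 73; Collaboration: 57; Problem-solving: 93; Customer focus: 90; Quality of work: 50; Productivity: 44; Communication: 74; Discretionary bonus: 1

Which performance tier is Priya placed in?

Satisfactory

Weighted total:
  Initiative 25 × 0.15 = 3.75
  Leadership 73 × 0.06 = 4.38
  Collaboration 57 × 0.07 = 3.99
  Problem-solving 93 × 0.16 = 14.88
  Customer focus 90 × 0.16 = 14.4
  Quality of work 50 × 0.09 = 4.5
  Productivity 44 × 0.09 = 3.96
  Communication 74 × 0.22 = 16.28
Sum = 66.14
Discretionary bonus: 66.14 + 1 = 67.14
67.14 ≥ 55 → Satisfactory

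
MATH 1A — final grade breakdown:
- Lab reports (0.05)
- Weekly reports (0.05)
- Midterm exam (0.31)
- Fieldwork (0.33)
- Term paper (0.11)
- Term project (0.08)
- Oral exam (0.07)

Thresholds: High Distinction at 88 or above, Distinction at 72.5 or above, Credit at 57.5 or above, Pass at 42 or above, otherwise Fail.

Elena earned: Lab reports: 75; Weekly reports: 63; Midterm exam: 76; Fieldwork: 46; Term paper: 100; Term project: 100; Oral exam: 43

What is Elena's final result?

Weighted total:
  Lab reports 75 × 0.05 = 3.75
  Weekly reports 63 × 0.05 = 3.15
  Midterm exam 76 × 0.31 = 23.56
  Fieldwork 46 × 0.33 = 15.18
  Term paper 100 × 0.11 = 11
  Term project 100 × 0.08 = 8
  Oral exam 43 × 0.07 = 3.01
Sum = 67.65
67.65 is ≥ 57.5 and < 72.5 → Credit

Credit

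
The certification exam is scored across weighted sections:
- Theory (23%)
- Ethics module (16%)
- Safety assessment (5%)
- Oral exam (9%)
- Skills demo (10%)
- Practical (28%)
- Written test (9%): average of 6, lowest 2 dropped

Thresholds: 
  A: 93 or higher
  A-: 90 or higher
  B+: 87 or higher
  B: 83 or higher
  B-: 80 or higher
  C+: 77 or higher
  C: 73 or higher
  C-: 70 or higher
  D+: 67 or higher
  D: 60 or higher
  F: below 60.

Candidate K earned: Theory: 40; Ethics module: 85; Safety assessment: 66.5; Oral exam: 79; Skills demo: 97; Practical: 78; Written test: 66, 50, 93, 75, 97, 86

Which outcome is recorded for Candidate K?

C-

Written test: drop 50, 66 → average of remaining 4 = 351/4 = 87.75
Weighted total:
  Theory 40 × 0.23 = 9.2
  Ethics module 85 × 0.16 = 13.6
  Safety assessment 66.5 × 0.05 = 3.325
  Oral exam 79 × 0.09 = 7.11
  Skills demo 97 × 0.1 = 9.7
  Practical 78 × 0.28 = 21.84
  Written test 87.75 × 0.09 = 7.8975
Sum = 72.6725
72.6725 is ≥ 70 and < 73 → C-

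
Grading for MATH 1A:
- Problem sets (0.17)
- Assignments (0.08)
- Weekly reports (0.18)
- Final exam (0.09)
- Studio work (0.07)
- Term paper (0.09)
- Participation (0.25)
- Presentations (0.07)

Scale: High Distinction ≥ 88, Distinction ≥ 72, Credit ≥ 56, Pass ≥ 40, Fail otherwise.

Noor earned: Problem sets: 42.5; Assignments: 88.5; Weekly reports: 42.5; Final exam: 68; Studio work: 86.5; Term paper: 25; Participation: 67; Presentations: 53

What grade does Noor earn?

Credit

Weighted total:
  Problem sets 42.5 × 0.17 = 7.225
  Assignments 88.5 × 0.08 = 7.08
  Weekly reports 42.5 × 0.18 = 7.65
  Final exam 68 × 0.09 = 6.12
  Studio work 86.5 × 0.07 = 6.055
  Term paper 25 × 0.09 = 2.25
  Participation 67 × 0.25 = 16.75
  Presentations 53 × 0.07 = 3.71
Sum = 56.84
56.84 is ≥ 56 and < 72 → Credit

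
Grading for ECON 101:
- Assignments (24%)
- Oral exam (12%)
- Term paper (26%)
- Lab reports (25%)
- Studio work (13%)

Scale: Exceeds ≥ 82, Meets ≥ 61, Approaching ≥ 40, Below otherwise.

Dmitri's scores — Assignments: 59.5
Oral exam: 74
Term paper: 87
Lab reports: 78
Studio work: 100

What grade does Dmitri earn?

Meets

Weighted total:
  Assignments 59.5 × 0.24 = 14.28
  Oral exam 74 × 0.12 = 8.88
  Term paper 87 × 0.26 = 22.62
  Lab reports 78 × 0.25 = 19.5
  Studio work 100 × 0.13 = 13
Sum = 78.28
78.28 is ≥ 61 and < 82 → Meets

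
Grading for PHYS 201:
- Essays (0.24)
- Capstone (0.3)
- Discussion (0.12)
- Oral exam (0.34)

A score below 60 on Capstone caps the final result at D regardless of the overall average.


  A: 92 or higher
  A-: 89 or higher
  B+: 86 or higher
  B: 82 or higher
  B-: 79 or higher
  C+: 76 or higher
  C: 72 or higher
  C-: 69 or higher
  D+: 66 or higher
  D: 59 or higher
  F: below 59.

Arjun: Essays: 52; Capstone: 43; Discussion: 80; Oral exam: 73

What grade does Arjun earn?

Capstone score 43 < 60: minimum not met.
Weighted total:
  Essays 52 × 0.24 = 12.48
  Capstone 43 × 0.3 = 12.9
  Discussion 80 × 0.12 = 9.6
  Oral exam 73 × 0.34 = 24.82
Sum = 59.8
59.8 would be D; cap at D applies → D.

D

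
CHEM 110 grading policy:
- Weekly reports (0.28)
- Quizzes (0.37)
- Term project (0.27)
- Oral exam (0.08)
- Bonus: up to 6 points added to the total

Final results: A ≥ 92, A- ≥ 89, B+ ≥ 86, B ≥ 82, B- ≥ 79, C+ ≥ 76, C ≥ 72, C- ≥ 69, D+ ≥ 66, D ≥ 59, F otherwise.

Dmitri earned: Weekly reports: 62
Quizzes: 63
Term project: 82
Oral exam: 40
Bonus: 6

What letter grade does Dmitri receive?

C

Weighted total:
  Weekly reports 62 × 0.28 = 17.36
  Quizzes 63 × 0.37 = 23.31
  Term project 82 × 0.27 = 22.14
  Oral exam 40 × 0.08 = 3.2
Sum = 66.01
Bonus: 66.01 + 6 = 72.01
72.01 is ≥ 72 and < 76 → C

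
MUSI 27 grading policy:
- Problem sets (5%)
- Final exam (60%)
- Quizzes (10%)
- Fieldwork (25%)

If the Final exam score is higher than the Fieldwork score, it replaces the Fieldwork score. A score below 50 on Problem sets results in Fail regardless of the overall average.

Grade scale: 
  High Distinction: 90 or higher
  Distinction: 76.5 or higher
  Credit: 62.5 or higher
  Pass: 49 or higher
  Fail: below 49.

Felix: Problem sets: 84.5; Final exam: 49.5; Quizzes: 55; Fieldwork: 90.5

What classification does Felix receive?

Pass

Final exam (49.5) ≤ Fieldwork (90.5), so Fieldwork stays at 90.5.
Problem sets score 84.5 ≥ 50: minimum met.
Weighted total:
  Problem sets 84.5 × 0.05 = 4.225
  Final exam 49.5 × 0.6 = 29.7
  Quizzes 55 × 0.1 = 5.5
  Fieldwork 90.5 × 0.25 = 22.625
Sum = 62.05
62.05 is ≥ 49 and < 62.5 → Pass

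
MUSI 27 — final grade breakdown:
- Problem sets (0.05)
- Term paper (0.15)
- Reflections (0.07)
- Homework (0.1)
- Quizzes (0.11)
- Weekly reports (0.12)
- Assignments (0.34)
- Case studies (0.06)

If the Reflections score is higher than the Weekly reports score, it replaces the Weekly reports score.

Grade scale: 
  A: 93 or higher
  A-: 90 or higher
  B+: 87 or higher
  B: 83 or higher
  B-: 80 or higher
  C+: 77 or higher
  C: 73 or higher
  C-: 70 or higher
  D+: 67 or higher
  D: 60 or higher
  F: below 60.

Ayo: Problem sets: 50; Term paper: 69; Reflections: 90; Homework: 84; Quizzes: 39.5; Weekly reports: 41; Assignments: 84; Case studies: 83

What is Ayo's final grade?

C

Reflections (90) > Weekly reports (41), so Weekly reports counts as 90.
Weighted total:
  Problem sets 50 × 0.05 = 2.5
  Term paper 69 × 0.15 = 10.35
  Reflections 90 × 0.07 = 6.3
  Homework 84 × 0.1 = 8.4
  Quizzes 39.5 × 0.11 = 4.345
  Weekly reports 90 × 0.12 = 10.8
  Assignments 84 × 0.34 = 28.56
  Case studies 83 × 0.06 = 4.98
Sum = 76.235
76.235 is ≥ 73 and < 77 → C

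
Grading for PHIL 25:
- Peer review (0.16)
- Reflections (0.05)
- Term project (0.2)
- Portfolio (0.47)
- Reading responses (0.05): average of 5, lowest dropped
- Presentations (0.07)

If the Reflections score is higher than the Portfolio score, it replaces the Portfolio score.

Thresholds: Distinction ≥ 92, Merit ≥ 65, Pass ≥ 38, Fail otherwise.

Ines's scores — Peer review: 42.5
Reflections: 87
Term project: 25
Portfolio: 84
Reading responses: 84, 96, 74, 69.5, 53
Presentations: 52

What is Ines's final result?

Reading responses: drop 53 → average of remaining 4 = 323.5/4 = 80.875
Reflections (87) > Portfolio (84), so Portfolio counts as 87.
Weighted total:
  Peer review 42.5 × 0.16 = 6.8
  Reflections 87 × 0.05 = 4.35
  Term project 25 × 0.2 = 5
  Portfolio 87 × 0.47 = 40.89
  Reading responses 80.875 × 0.05 = 4.04375
  Presentations 52 × 0.07 = 3.64
Sum = 64.72375
64.72375 is ≥ 38 and < 65 → Pass

Pass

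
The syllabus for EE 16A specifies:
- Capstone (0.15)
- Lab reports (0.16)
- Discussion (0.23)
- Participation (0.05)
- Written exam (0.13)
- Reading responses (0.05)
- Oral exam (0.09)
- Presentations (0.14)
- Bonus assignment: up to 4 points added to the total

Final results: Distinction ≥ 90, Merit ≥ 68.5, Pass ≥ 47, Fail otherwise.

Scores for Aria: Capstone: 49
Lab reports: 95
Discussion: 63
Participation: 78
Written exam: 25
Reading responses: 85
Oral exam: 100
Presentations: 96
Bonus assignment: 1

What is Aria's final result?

Weighted total:
  Capstone 49 × 0.15 = 7.35
  Lab reports 95 × 0.16 = 15.2
  Discussion 63 × 0.23 = 14.49
  Participation 78 × 0.05 = 3.9
  Written exam 25 × 0.13 = 3.25
  Reading responses 85 × 0.05 = 4.25
  Oral exam 100 × 0.09 = 9
  Presentations 96 × 0.14 = 13.44
Sum = 70.88
Bonus assignment: 70.88 + 1 = 71.88
71.88 is ≥ 68.5 and < 90 → Merit

Merit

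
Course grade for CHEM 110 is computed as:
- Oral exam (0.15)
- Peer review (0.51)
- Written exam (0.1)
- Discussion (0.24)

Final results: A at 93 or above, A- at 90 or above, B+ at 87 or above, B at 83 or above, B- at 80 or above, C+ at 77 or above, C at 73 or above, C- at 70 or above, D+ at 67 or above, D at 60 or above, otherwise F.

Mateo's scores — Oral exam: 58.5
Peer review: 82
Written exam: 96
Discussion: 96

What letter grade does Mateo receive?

B

Weighted total:
  Oral exam 58.5 × 0.15 = 8.775
  Peer review 82 × 0.51 = 41.82
  Written exam 96 × 0.1 = 9.6
  Discussion 96 × 0.24 = 23.04
Sum = 83.235
83.235 is ≥ 83 and < 87 → B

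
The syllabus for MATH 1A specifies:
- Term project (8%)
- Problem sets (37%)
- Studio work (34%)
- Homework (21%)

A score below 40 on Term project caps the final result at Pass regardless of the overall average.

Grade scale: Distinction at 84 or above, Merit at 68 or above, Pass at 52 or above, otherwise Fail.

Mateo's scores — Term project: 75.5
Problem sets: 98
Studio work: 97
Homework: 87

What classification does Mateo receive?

Term project score 75.5 ≥ 40: minimum met.
Weighted total:
  Term project 75.5 × 0.08 = 6.04
  Problem sets 98 × 0.37 = 36.26
  Studio work 97 × 0.34 = 32.98
  Homework 87 × 0.21 = 18.27
Sum = 93.55
93.55 ≥ 84 → Distinction

Distinction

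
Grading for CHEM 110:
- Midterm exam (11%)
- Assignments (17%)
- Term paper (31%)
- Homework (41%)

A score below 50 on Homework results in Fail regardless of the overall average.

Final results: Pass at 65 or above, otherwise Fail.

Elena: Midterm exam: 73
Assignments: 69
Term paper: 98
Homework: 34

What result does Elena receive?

Fail

Homework score 34 < 50: minimum not met.
Weighted total:
  Midterm exam 73 × 0.11 = 8.03
  Assignments 69 × 0.17 = 11.73
  Term paper 98 × 0.31 = 30.38
  Homework 34 × 0.41 = 13.94
Sum = 64.08
Because the Homework minimum was not met, the result is Fail.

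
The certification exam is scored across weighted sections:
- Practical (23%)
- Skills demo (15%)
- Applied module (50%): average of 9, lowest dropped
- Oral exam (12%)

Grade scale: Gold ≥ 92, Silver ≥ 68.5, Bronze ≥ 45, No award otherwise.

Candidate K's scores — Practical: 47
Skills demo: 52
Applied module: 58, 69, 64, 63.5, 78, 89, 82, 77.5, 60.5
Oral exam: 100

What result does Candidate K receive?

Bronze

Applied module: drop 58 → average of remaining 8 = 583.5/8 = 72.9375
Weighted total:
  Practical 47 × 0.23 = 10.81
  Skills demo 52 × 0.15 = 7.8
  Applied module 72.9375 × 0.5 = 36.46875
  Oral exam 100 × 0.12 = 12
Sum = 67.07875
67.07875 is ≥ 45 and < 68.5 → Bronze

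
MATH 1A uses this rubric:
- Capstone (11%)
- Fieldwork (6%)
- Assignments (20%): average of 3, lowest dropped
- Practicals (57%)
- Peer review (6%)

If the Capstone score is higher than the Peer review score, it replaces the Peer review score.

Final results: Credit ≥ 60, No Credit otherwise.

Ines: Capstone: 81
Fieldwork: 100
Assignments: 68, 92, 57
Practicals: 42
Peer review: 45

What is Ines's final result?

Assignments: drop 57 → average of remaining 2 = 160/2 = 80
Capstone (81) > Peer review (45), so Peer review counts as 81.
Weighted total:
  Capstone 81 × 0.11 = 8.91
  Fieldwork 100 × 0.06 = 6
  Assignments 80 × 0.2 = 16
  Practicals 42 × 0.57 = 23.94
  Peer review 81 × 0.06 = 4.86
Sum = 59.71
59.71 < 60 → No Credit

No Credit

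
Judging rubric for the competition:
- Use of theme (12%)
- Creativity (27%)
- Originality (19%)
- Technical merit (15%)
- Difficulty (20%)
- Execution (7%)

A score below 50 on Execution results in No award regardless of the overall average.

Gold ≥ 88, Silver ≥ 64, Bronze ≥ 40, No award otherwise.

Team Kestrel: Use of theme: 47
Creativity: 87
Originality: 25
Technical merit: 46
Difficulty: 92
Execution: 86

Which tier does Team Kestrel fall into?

Silver

Execution score 86 ≥ 50: minimum met.
Weighted total:
  Use of theme 47 × 0.12 = 5.64
  Creativity 87 × 0.27 = 23.49
  Originality 25 × 0.19 = 4.75
  Technical merit 46 × 0.15 = 6.9
  Difficulty 92 × 0.2 = 18.4
  Execution 86 × 0.07 = 6.02
Sum = 65.2
65.2 is ≥ 64 and < 88 → Silver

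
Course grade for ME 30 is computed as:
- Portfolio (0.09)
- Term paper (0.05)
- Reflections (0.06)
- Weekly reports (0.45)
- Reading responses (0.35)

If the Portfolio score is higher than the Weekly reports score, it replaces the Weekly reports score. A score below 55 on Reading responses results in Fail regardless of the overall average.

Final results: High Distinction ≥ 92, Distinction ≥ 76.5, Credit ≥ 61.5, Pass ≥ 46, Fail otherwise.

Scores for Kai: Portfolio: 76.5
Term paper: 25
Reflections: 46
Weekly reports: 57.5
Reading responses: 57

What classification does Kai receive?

Credit

Portfolio (76.5) > Weekly reports (57.5), so Weekly reports counts as 76.5.
Reading responses score 57 ≥ 55: minimum met.
Weighted total:
  Portfolio 76.5 × 0.09 = 6.885
  Term paper 25 × 0.05 = 1.25
  Reflections 46 × 0.06 = 2.76
  Weekly reports 76.5 × 0.45 = 34.425
  Reading responses 57 × 0.35 = 19.95
Sum = 65.27
65.27 is ≥ 61.5 and < 76.5 → Credit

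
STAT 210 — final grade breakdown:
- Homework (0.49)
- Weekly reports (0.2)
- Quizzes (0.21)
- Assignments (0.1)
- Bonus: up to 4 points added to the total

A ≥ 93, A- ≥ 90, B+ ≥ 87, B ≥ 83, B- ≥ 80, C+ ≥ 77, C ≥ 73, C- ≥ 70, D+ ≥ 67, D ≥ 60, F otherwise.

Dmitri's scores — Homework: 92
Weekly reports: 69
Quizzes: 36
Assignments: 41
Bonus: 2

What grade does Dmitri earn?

C-

Weighted total:
  Homework 92 × 0.49 = 45.08
  Weekly reports 69 × 0.2 = 13.8
  Quizzes 36 × 0.21 = 7.56
  Assignments 41 × 0.1 = 4.1
Sum = 70.54
Bonus: 70.54 + 2 = 72.54
72.54 is ≥ 70 and < 73 → C-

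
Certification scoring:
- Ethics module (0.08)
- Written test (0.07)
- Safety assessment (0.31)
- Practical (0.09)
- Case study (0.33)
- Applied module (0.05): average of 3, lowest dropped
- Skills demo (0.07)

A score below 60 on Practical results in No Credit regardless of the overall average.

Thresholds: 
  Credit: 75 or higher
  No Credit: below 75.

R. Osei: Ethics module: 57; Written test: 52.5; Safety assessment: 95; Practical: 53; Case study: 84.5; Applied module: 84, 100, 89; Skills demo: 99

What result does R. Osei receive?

Applied module: drop 84 → average of remaining 2 = 189/2 = 94.5
Practical score 53 < 60: minimum not met.
Weighted total:
  Ethics module 57 × 0.08 = 4.56
  Written test 52.5 × 0.07 = 3.675
  Safety assessment 95 × 0.31 = 29.45
  Practical 53 × 0.09 = 4.77
  Case study 84.5 × 0.33 = 27.885
  Applied module 94.5 × 0.05 = 4.725
  Skills demo 99 × 0.07 = 6.93
Sum = 81.995
Because the Practical minimum was not met, the result is No Credit.

No Credit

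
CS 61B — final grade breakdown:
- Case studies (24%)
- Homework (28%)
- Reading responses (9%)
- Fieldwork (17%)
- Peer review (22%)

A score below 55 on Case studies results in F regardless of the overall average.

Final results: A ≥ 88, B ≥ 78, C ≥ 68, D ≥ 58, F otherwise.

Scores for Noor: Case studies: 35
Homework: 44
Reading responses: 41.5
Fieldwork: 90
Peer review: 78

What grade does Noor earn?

F

Case studies score 35 < 55: minimum not met.
Weighted total:
  Case studies 35 × 0.24 = 8.4
  Homework 44 × 0.28 = 12.32
  Reading responses 41.5 × 0.09 = 3.735
  Fieldwork 90 × 0.17 = 15.3
  Peer review 78 × 0.22 = 17.16
Sum = 56.915
Because the Case studies minimum was not met, the result is F.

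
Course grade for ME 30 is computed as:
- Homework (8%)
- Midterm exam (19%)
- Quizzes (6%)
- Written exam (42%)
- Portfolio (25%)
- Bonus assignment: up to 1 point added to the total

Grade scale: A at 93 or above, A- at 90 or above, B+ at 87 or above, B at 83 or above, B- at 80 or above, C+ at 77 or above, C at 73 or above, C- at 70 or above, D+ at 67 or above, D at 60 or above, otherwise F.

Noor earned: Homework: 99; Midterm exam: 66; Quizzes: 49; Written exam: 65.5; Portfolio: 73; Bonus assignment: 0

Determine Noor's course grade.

D+

Weighted total:
  Homework 99 × 0.08 = 7.92
  Midterm exam 66 × 0.19 = 12.54
  Quizzes 49 × 0.06 = 2.94
  Written exam 65.5 × 0.42 = 27.51
  Portfolio 73 × 0.25 = 18.25
Sum = 69.16
Bonus assignment: 69.16 + 0 = 69.16
69.16 is ≥ 67 and < 70 → D+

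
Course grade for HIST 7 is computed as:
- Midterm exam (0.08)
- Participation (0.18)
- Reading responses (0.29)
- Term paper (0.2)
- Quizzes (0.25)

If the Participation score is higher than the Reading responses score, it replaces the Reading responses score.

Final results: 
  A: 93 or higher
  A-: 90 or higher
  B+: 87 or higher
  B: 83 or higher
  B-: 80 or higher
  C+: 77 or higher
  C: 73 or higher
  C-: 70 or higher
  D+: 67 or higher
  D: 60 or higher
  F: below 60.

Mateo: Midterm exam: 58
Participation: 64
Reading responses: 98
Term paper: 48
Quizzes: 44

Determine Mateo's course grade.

Participation (64) ≤ Reading responses (98), so Reading responses stays at 98.
Weighted total:
  Midterm exam 58 × 0.08 = 4.64
  Participation 64 × 0.18 = 11.52
  Reading responses 98 × 0.29 = 28.42
  Term paper 48 × 0.2 = 9.6
  Quizzes 44 × 0.25 = 11
Sum = 65.18
65.18 is ≥ 60 and < 67 → D

D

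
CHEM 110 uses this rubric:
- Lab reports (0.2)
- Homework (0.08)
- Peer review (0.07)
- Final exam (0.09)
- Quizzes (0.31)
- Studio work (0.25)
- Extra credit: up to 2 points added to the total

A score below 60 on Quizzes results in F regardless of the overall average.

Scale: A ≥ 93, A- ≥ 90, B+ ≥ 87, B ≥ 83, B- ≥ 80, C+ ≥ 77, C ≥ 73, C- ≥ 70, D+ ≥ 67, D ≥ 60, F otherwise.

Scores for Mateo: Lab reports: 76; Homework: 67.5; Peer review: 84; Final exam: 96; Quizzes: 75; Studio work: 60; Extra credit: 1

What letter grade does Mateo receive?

Quizzes score 75 ≥ 60: minimum met.
Weighted total:
  Lab reports 76 × 0.2 = 15.2
  Homework 67.5 × 0.08 = 5.4
  Peer review 84 × 0.07 = 5.88
  Final exam 96 × 0.09 = 8.64
  Quizzes 75 × 0.31 = 23.25
  Studio work 60 × 0.25 = 15
Sum = 73.37
Extra credit: 73.37 + 1 = 74.37
74.37 is ≥ 73 and < 77 → C

C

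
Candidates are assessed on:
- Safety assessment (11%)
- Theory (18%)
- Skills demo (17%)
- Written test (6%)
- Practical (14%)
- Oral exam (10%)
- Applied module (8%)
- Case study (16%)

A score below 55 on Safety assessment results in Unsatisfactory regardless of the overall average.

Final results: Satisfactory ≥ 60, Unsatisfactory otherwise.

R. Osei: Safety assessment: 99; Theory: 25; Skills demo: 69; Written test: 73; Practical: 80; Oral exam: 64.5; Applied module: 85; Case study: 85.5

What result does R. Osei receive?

Satisfactory

Safety assessment score 99 ≥ 55: minimum met.
Weighted total:
  Safety assessment 99 × 0.11 = 10.89
  Theory 25 × 0.18 = 4.5
  Skills demo 69 × 0.17 = 11.73
  Written test 73 × 0.06 = 4.38
  Practical 80 × 0.14 = 11.2
  Oral exam 64.5 × 0.1 = 6.45
  Applied module 85 × 0.08 = 6.8
  Case study 85.5 × 0.16 = 13.68
Sum = 69.63
69.63 ≥ 60 → Satisfactory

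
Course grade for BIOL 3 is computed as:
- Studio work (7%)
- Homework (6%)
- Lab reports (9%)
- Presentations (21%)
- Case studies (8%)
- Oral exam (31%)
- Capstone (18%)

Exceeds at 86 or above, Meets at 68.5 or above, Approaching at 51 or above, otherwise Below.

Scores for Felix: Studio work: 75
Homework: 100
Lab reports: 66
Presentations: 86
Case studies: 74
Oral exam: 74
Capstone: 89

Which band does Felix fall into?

Meets

Weighted total:
  Studio work 75 × 0.07 = 5.25
  Homework 100 × 0.06 = 6
  Lab reports 66 × 0.09 = 5.94
  Presentations 86 × 0.21 = 18.06
  Case studies 74 × 0.08 = 5.92
  Oral exam 74 × 0.31 = 22.94
  Capstone 89 × 0.18 = 16.02
Sum = 80.13
80.13 is ≥ 68.5 and < 86 → Meets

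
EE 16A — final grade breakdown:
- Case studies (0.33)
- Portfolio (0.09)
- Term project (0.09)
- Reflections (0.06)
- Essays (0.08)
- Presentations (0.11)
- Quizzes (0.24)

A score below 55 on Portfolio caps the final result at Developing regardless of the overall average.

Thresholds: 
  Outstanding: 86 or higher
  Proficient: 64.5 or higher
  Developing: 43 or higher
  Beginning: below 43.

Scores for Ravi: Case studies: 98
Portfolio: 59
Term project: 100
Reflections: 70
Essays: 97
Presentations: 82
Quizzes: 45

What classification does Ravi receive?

Proficient

Portfolio score 59 ≥ 55: minimum met.
Weighted total:
  Case studies 98 × 0.33 = 32.34
  Portfolio 59 × 0.09 = 5.31
  Term project 100 × 0.09 = 9
  Reflections 70 × 0.06 = 4.2
  Essays 97 × 0.08 = 7.76
  Presentations 82 × 0.11 = 9.02
  Quizzes 45 × 0.24 = 10.8
Sum = 78.43
78.43 is ≥ 64.5 and < 86 → Proficient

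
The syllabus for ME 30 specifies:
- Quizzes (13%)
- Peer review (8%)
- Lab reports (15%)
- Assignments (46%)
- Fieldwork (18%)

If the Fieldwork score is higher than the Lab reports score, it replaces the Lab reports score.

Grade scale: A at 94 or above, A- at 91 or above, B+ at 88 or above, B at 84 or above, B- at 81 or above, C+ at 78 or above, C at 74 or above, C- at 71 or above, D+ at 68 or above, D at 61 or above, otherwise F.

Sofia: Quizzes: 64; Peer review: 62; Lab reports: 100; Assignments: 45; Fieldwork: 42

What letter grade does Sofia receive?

F

Fieldwork (42) ≤ Lab reports (100), so Lab reports stays at 100.
Weighted total:
  Quizzes 64 × 0.13 = 8.32
  Peer review 62 × 0.08 = 4.96
  Lab reports 100 × 0.15 = 15
  Assignments 45 × 0.46 = 20.7
  Fieldwork 42 × 0.18 = 7.56
Sum = 56.54
56.54 < 61 → F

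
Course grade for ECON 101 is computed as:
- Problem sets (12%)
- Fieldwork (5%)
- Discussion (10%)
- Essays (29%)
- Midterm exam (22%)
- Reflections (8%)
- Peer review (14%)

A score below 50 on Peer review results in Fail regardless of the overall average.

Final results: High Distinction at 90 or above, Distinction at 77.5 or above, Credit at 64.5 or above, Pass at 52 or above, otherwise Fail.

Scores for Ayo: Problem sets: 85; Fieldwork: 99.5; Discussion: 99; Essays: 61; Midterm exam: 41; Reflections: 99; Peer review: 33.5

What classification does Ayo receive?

Fail

Peer review score 33.5 < 50: minimum not met.
Weighted total:
  Problem sets 85 × 0.12 = 10.2
  Fieldwork 99.5 × 0.05 = 4.975
  Discussion 99 × 0.1 = 9.9
  Essays 61 × 0.29 = 17.69
  Midterm exam 41 × 0.22 = 9.02
  Reflections 99 × 0.08 = 7.92
  Peer review 33.5 × 0.14 = 4.69
Sum = 64.395
Because the Peer review minimum was not met, the result is Fail.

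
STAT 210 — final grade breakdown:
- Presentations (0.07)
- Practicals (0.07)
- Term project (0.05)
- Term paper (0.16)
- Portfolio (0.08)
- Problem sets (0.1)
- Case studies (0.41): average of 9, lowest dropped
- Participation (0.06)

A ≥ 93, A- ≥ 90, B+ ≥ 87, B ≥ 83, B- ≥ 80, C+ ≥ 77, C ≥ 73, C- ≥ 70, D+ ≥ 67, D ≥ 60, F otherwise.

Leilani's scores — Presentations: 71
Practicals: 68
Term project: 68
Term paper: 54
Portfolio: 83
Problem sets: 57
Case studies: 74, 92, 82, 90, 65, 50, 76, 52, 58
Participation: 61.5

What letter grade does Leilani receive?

D+

Case studies: drop 50 → average of remaining 8 = 589/8 = 73.625
Weighted total:
  Presentations 71 × 0.07 = 4.97
  Practicals 68 × 0.07 = 4.76
  Term project 68 × 0.05 = 3.4
  Term paper 54 × 0.16 = 8.64
  Portfolio 83 × 0.08 = 6.64
  Problem sets 57 × 0.1 = 5.7
  Case studies 73.625 × 0.41 = 30.18625
  Participation 61.5 × 0.06 = 3.69
Sum = 67.98625
67.98625 is ≥ 67 and < 70 → D+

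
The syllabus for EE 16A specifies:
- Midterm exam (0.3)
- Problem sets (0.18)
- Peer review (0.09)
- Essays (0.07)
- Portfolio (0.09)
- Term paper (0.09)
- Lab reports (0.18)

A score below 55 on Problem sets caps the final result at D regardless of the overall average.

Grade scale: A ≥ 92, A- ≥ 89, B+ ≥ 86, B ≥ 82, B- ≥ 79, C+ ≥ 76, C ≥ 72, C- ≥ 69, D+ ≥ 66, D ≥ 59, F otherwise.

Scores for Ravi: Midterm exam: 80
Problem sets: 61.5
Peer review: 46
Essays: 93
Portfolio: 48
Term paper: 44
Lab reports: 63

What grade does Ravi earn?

Problem sets score 61.5 ≥ 55: minimum met.
Weighted total:
  Midterm exam 80 × 0.3 = 24
  Problem sets 61.5 × 0.18 = 11.07
  Peer review 46 × 0.09 = 4.14
  Essays 93 × 0.07 = 6.51
  Portfolio 48 × 0.09 = 4.32
  Term paper 44 × 0.09 = 3.96
  Lab reports 63 × 0.18 = 11.34
Sum = 65.34
65.34 is ≥ 59 and < 66 → D

D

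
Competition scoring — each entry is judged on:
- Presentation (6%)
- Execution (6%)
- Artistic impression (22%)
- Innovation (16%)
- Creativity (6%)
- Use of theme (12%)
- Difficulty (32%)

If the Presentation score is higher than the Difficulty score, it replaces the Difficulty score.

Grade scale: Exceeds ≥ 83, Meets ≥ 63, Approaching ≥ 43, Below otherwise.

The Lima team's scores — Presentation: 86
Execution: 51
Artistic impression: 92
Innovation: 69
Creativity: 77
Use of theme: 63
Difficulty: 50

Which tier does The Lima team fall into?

Presentation (86) > Difficulty (50), so Difficulty counts as 86.
Weighted total:
  Presentation 86 × 0.06 = 5.16
  Execution 51 × 0.06 = 3.06
  Artistic impression 92 × 0.22 = 20.24
  Innovation 69 × 0.16 = 11.04
  Creativity 77 × 0.06 = 4.62
  Use of theme 63 × 0.12 = 7.56
  Difficulty 86 × 0.32 = 27.52
Sum = 79.2
79.2 is ≥ 63 and < 83 → Meets

Meets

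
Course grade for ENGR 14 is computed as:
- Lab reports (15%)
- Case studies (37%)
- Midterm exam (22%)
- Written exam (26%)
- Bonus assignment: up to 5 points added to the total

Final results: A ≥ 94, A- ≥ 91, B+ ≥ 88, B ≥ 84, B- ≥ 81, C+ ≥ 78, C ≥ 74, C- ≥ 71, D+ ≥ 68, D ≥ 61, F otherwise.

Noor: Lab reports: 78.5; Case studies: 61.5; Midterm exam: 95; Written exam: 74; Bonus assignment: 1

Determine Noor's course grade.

Weighted total:
  Lab reports 78.5 × 0.15 = 11.775
  Case studies 61.5 × 0.37 = 22.755
  Midterm exam 95 × 0.22 = 20.9
  Written exam 74 × 0.26 = 19.24
Sum = 74.67
Bonus assignment: 74.67 + 1 = 75.67
75.67 is ≥ 74 and < 78 → C

C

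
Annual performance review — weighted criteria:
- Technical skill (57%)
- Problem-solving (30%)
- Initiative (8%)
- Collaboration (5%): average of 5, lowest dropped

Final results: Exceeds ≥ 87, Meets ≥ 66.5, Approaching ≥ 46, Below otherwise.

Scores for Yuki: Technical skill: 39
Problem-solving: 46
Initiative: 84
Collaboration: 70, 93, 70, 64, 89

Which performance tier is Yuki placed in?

Approaching

Collaboration: drop 64 → average of remaining 4 = 322/4 = 80.5
Weighted total:
  Technical skill 39 × 0.57 = 22.23
  Problem-solving 46 × 0.3 = 13.8
  Initiative 84 × 0.08 = 6.72
  Collaboration 80.5 × 0.05 = 4.025
Sum = 46.775
46.775 is ≥ 46 and < 66.5 → Approaching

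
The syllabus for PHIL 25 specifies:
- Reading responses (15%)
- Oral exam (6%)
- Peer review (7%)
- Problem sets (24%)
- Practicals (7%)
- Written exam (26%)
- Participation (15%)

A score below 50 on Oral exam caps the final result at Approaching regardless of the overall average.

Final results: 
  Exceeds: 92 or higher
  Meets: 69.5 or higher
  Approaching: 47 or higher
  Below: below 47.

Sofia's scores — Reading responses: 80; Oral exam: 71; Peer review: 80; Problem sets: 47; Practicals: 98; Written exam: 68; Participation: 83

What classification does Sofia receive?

Meets

Oral exam score 71 ≥ 50: minimum met.
Weighted total:
  Reading responses 80 × 0.15 = 12
  Oral exam 71 × 0.06 = 4.26
  Peer review 80 × 0.07 = 5.6
  Problem sets 47 × 0.24 = 11.28
  Practicals 98 × 0.07 = 6.86
  Written exam 68 × 0.26 = 17.68
  Participation 83 × 0.15 = 12.45
Sum = 70.13
70.13 is ≥ 69.5 and < 92 → Meets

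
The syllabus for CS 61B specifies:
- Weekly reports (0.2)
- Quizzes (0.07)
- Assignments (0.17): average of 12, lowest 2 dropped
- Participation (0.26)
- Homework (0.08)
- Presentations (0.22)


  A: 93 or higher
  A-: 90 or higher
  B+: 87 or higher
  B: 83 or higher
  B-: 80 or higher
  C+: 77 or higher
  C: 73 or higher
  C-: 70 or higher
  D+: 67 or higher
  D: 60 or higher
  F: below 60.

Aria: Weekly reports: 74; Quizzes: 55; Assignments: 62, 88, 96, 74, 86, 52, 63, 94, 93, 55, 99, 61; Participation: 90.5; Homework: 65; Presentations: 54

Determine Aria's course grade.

C

Assignments: drop 52, 55 → average of remaining 10 = 816/10 = 81.6
Weighted total:
  Weekly reports 74 × 0.2 = 14.8
  Quizzes 55 × 0.07 = 3.85
  Assignments 81.6 × 0.17 = 13.872
  Participation 90.5 × 0.26 = 23.53
  Homework 65 × 0.08 = 5.2
  Presentations 54 × 0.22 = 11.88
Sum = 73.132
73.132 is ≥ 73 and < 77 → C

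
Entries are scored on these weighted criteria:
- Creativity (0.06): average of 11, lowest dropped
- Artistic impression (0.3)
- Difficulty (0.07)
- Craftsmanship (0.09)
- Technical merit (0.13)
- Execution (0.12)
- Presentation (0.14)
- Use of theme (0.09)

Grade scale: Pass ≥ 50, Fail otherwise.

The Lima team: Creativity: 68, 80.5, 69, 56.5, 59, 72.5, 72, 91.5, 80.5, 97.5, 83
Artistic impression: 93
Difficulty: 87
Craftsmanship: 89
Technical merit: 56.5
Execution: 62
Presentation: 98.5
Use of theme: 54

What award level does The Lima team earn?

Pass

Creativity: drop 56.5 → average of remaining 10 = 773.5/10 = 77.35
Weighted total:
  Creativity 77.35 × 0.06 = 4.641
  Artistic impression 93 × 0.3 = 27.9
  Difficulty 87 × 0.07 = 6.09
  Craftsmanship 89 × 0.09 = 8.01
  Technical merit 56.5 × 0.13 = 7.345
  Execution 62 × 0.12 = 7.44
  Presentation 98.5 × 0.14 = 13.79
  Use of theme 54 × 0.09 = 4.86
Sum = 80.076
80.076 ≥ 50 → Pass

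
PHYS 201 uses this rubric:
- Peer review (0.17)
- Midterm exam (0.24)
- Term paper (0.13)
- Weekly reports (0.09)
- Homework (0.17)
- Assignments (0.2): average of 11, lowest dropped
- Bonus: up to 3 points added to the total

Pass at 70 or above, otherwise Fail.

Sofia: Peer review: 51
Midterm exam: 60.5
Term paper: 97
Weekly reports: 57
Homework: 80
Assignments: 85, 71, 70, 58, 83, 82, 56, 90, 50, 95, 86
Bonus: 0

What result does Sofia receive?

Pass

Assignments: drop 50 → average of remaining 10 = 776/10 = 77.6
Weighted total:
  Peer review 51 × 0.17 = 8.67
  Midterm exam 60.5 × 0.24 = 14.52
  Term paper 97 × 0.13 = 12.61
  Weekly reports 57 × 0.09 = 5.13
  Homework 80 × 0.17 = 13.6
  Assignments 77.6 × 0.2 = 15.52
Sum = 70.05
Bonus: 70.05 + 0 = 70.05
70.05 ≥ 70 → Pass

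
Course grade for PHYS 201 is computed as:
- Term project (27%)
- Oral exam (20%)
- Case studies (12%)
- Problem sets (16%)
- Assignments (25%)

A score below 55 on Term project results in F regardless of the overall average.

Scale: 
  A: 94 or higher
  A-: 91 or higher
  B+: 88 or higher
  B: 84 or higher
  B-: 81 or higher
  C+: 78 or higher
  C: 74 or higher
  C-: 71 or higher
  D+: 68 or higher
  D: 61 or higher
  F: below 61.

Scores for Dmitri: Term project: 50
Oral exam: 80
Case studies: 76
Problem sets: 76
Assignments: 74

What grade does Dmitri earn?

F

Term project score 50 < 55: minimum not met.
Weighted total:
  Term project 50 × 0.27 = 13.5
  Oral exam 80 × 0.2 = 16
  Case studies 76 × 0.12 = 9.12
  Problem sets 76 × 0.16 = 12.16
  Assignments 74 × 0.25 = 18.5
Sum = 69.28
Because the Term project minimum was not met, the result is F.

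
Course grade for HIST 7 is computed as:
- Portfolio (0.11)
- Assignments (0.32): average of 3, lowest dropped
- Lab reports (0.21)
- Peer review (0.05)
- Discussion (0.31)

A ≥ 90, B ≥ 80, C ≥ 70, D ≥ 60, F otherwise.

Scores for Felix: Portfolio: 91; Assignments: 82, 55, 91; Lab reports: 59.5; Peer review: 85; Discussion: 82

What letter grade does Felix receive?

Assignments: drop 55 → average of remaining 2 = 173/2 = 86.5
Weighted total:
  Portfolio 91 × 0.11 = 10.01
  Assignments 86.5 × 0.32 = 27.68
  Lab reports 59.5 × 0.21 = 12.495
  Peer review 85 × 0.05 = 4.25
  Discussion 82 × 0.31 = 25.42
Sum = 79.855
79.855 is ≥ 70 and < 80 → C

C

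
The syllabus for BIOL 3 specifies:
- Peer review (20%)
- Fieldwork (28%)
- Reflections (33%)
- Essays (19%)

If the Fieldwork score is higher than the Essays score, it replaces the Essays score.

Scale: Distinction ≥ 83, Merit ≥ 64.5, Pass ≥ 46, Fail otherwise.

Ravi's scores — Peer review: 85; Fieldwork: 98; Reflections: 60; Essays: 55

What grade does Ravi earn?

Merit

Fieldwork (98) > Essays (55), so Essays counts as 98.
Weighted total:
  Peer review 85 × 0.2 = 17
  Fieldwork 98 × 0.28 = 27.44
  Reflections 60 × 0.33 = 19.8
  Essays 98 × 0.19 = 18.62
Sum = 82.86
82.86 is ≥ 64.5 and < 83 → Merit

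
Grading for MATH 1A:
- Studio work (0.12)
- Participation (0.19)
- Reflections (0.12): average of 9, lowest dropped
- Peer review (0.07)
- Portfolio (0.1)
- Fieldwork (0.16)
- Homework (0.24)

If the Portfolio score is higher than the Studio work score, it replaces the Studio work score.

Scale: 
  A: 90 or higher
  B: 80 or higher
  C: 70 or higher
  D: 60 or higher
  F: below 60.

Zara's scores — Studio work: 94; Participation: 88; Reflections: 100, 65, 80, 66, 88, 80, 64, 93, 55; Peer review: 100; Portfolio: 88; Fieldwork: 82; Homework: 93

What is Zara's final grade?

B

Reflections: drop 55 → average of remaining 8 = 636/8 = 79.5
Portfolio (88) ≤ Studio work (94), so Studio work stays at 94.
Weighted total:
  Studio work 94 × 0.12 = 11.28
  Participation 88 × 0.19 = 16.72
  Reflections 79.5 × 0.12 = 9.54
  Peer review 100 × 0.07 = 7
  Portfolio 88 × 0.1 = 8.8
  Fieldwork 82 × 0.16 = 13.12
  Homework 93 × 0.24 = 22.32
Sum = 88.78
88.78 is ≥ 80 and < 90 → B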